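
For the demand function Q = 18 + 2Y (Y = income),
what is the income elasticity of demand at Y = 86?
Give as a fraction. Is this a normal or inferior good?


dQ/dY = 2
At Y = 86: Q = 18 + 2*86 = 190
Ey = (dQ/dY)(Y/Q) = 2 * 86 / 190 = 86/95
Since Ey > 0, this is a normal good.

86/95 (normal good)


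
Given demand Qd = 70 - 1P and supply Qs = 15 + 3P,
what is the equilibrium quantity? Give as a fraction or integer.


First find equilibrium price:
70 - 1P = 15 + 3P
P* = 55/4 = 55/4
Then substitute into demand:
Q* = 70 - 1 * 55/4 = 225/4

225/4


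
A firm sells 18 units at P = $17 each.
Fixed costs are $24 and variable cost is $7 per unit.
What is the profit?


Total Revenue = P * Q = 17 * 18 = $306
Total Cost = FC + VC*Q = 24 + 7*18 = $150
Profit = TR - TC = 306 - 150 = $156

$156


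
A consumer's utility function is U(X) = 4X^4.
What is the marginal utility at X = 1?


MU = dU/dX = 4*4*X^(4-1)
MU = 16*X^3
At X = 1:
MU = 16 * 1^3
MU = 16 * 1 = 16

16


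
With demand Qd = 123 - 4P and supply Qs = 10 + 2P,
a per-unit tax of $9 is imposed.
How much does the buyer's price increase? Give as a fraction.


With a per-unit tax, the buyer's price increase depends on relative slopes.
Supply slope: d = 2, Demand slope: b = 4
Buyer's price increase = d * tax / (b + d)
= 2 * 9 / (4 + 2)
= 18 / 6 = 3

3


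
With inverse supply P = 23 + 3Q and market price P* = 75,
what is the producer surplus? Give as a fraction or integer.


Minimum supply price (at Q=0): P_min = 23
Quantity supplied at P* = 75:
Q* = (75 - 23)/3 = 52/3
PS = (1/2) * Q* * (P* - P_min)
PS = (1/2) * 52/3 * (75 - 23)
PS = (1/2) * 52/3 * 52 = 1352/3

1352/3


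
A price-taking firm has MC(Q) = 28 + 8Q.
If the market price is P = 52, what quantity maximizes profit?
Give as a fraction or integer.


In perfect competition, profit is maximized where P = MC.
52 = 28 + 8Q
24 = 8Q
Q* = 24/8 = 3

3


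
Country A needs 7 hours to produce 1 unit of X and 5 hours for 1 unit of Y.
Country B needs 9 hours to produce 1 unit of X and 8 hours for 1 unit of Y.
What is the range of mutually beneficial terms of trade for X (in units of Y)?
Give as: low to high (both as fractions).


Opportunity cost of X for Country A = hours_X / hours_Y = 7/5 = 7/5 units of Y
Opportunity cost of X for Country B = hours_X / hours_Y = 9/8 = 9/8 units of Y
Terms of trade must be between the two opportunity costs.
Range: 9/8 to 7/5

9/8 to 7/5


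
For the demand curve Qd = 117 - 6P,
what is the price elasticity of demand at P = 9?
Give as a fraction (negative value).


dQ/dP = -6
At P = 9: Q = 117 - 6*9 = 63
E = (dQ/dP)(P/Q) = (-6)(9/63) = -6/7

-6/7


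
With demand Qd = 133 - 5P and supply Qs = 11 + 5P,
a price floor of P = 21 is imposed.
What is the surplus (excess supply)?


At P = 21:
Qd = 133 - 5*21 = 28
Qs = 11 + 5*21 = 116
Surplus = Qs - Qd = 116 - 28 = 88

88


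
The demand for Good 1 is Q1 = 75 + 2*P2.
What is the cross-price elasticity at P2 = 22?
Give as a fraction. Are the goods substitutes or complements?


dQ1/dP2 = 2
At P2 = 22: Q1 = 75 + 2*22 = 119
Exy = (dQ1/dP2)(P2/Q1) = 2 * 22 / 119 = 44/119
Since Exy > 0, the goods are substitutes.

44/119 (substitutes)


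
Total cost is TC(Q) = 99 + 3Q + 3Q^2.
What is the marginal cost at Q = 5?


MC = dTC/dQ = 3 + 2*3*Q
At Q = 5:
MC = 3 + 6*5
MC = 3 + 30 = 33

33


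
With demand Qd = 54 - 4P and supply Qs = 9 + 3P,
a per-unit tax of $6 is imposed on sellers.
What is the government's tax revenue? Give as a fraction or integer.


With tax on sellers, new supply: Qs' = 9 + 3(P - 6)
= 3P - 9
New equilibrium quantity:
Q_new = 18
Tax revenue = tax * Q_new = 6 * 18 = 108

108


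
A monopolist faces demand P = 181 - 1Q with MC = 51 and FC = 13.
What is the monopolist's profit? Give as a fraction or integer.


MR = MC: 181 - 2Q = 51
Q* = 65
P* = 181 - 1*65 = 116
Profit = (P* - MC)*Q* - FC
= (116 - 51)*65 - 13
= 65*65 - 13
= 4225 - 13 = 4212

4212


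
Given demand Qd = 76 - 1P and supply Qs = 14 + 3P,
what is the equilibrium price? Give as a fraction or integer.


At equilibrium, Qd = Qs.
76 - 1P = 14 + 3P
76 - 14 = 1P + 3P
62 = 4P
P* = 62/4 = 31/2

31/2


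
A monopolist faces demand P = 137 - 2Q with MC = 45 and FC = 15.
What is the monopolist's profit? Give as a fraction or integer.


MR = MC: 137 - 4Q = 45
Q* = 23
P* = 137 - 2*23 = 91
Profit = (P* - MC)*Q* - FC
= (91 - 45)*23 - 15
= 46*23 - 15
= 1058 - 15 = 1043

1043


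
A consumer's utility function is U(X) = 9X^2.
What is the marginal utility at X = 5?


MU = dU/dX = 9*2*X^(2-1)
MU = 18*X^1
At X = 5:
MU = 18 * 5^1
MU = 18 * 5 = 90

90


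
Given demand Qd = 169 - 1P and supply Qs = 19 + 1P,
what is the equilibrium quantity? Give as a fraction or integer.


First find equilibrium price:
169 - 1P = 19 + 1P
P* = 150/2 = 75
Then substitute into demand:
Q* = 169 - 1 * 75 = 94

94


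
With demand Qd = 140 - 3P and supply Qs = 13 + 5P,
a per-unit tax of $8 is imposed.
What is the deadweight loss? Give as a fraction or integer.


Pre-tax equilibrium quantity: Q* = 739/8
Post-tax equilibrium quantity: Q_tax = 619/8
Reduction in quantity: Q* - Q_tax = 15
DWL = (1/2) * tax * (Q* - Q_tax)
DWL = (1/2) * 8 * 15 = 60

60


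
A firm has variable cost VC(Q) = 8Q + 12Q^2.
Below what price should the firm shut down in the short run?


AVC(Q) = VC(Q)/Q = 8 + 12Q
AVC is increasing in Q, so minimum AVC is at Q -> 0+.
Min AVC = 8
The firm should shut down if P < 8.

8


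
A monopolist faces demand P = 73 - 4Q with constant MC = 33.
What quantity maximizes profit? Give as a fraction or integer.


TR = P*Q = (73 - 4Q)Q = 73Q - 4Q^2
MR = dTR/dQ = 73 - 8Q
Set MR = MC:
73 - 8Q = 33
40 = 8Q
Q* = 40/8 = 5

5


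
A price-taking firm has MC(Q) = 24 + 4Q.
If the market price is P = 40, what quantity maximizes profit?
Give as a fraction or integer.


In perfect competition, profit is maximized where P = MC.
40 = 24 + 4Q
16 = 4Q
Q* = 16/4 = 4

4


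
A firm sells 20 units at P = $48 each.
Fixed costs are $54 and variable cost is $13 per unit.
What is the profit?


Total Revenue = P * Q = 48 * 20 = $960
Total Cost = FC + VC*Q = 54 + 13*20 = $314
Profit = TR - TC = 960 - 314 = $646

$646


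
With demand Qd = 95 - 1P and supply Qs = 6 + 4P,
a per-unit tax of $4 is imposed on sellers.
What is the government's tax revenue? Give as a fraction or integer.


With tax on sellers, new supply: Qs' = 6 + 4(P - 4)
= 4P - 10
New equilibrium quantity:
Q_new = 74
Tax revenue = tax * Q_new = 4 * 74 = 296

296


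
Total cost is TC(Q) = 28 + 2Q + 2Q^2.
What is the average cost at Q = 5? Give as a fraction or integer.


TC(5) = 28 + 2*5 + 2*5^2
TC(5) = 28 + 10 + 50 = 88
AC = TC/Q = 88/5 = 88/5

88/5


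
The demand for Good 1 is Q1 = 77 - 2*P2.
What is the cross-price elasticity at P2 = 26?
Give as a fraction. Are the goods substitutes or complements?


dQ1/dP2 = -2
At P2 = 26: Q1 = 77 - 2*26 = 25
Exy = (dQ1/dP2)(P2/Q1) = -2 * 26 / 25 = -52/25
Since Exy < 0, the goods are complements.

-52/25 (complements)


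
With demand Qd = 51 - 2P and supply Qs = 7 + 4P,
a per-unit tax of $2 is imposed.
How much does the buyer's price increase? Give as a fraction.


With a per-unit tax, the buyer's price increase depends on relative slopes.
Supply slope: d = 4, Demand slope: b = 2
Buyer's price increase = d * tax / (b + d)
= 4 * 2 / (2 + 4)
= 8 / 6 = 4/3

4/3


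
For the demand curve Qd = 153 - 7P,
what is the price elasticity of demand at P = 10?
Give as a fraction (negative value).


dQ/dP = -7
At P = 10: Q = 153 - 7*10 = 83
E = (dQ/dP)(P/Q) = (-7)(10/83) = -70/83

-70/83


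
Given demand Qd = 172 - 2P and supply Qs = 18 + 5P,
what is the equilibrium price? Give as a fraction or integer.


At equilibrium, Qd = Qs.
172 - 2P = 18 + 5P
172 - 18 = 2P + 5P
154 = 7P
P* = 154/7 = 22

22


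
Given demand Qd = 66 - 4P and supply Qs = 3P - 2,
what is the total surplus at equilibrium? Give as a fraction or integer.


Find equilibrium: 66 - 4P = 3P - 2
66 + 2 = 7P
P* = 68/7 = 68/7
Q* = 3*68/7 - 2 = 190/7
Inverse demand: P = 33/2 - Q/4, so P_max = 33/2
Inverse supply: P = 2/3 + Q/3, so P_min = 2/3
CS = (1/2) * 190/7 * (33/2 - 68/7) = 9025/98
PS = (1/2) * 190/7 * (68/7 - 2/3) = 18050/147
TS = CS + PS = 9025/98 + 18050/147 = 9025/42

9025/42


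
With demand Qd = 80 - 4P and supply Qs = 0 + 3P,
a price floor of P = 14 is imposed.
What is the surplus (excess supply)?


At P = 14:
Qd = 80 - 4*14 = 24
Qs = 0 + 3*14 = 42
Surplus = Qs - Qd = 42 - 24 = 18

18


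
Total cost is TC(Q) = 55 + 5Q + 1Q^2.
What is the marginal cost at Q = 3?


MC = dTC/dQ = 5 + 2*1*Q
At Q = 3:
MC = 5 + 2*3
MC = 5 + 6 = 11

11


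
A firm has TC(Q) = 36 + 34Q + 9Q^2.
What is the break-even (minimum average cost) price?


AC(Q) = 36/Q + 34 + 9Q
To minimize: dAC/dQ = -36/Q^2 + 9 = 0
Q^2 = 36/9 = 4
Q* = 2
Min AC = 36/2 + 34 + 9*2
Min AC = 18 + 34 + 18 = 70

70


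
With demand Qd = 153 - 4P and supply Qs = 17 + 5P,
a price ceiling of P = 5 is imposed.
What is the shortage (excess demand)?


At P = 5:
Qd = 153 - 4*5 = 133
Qs = 17 + 5*5 = 42
Shortage = Qd - Qs = 133 - 42 = 91

91


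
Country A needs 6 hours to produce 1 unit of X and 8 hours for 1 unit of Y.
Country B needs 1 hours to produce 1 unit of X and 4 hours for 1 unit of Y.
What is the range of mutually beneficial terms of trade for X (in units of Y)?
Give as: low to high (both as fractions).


Opportunity cost of X for Country A = hours_X / hours_Y = 6/8 = 3/4 units of Y
Opportunity cost of X for Country B = hours_X / hours_Y = 1/4 = 1/4 units of Y
Terms of trade must be between the two opportunity costs.
Range: 1/4 to 3/4

1/4 to 3/4


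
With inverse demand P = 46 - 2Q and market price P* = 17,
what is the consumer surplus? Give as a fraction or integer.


Maximum willingness to pay (at Q=0): P_max = 46
Quantity demanded at P* = 17:
Q* = (46 - 17)/2 = 29/2
CS = (1/2) * Q* * (P_max - P*)
CS = (1/2) * 29/2 * (46 - 17)
CS = (1/2) * 29/2 * 29 = 841/4

841/4


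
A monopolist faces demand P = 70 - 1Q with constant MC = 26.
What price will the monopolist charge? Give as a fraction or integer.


MR = 70 - 2Q
Set MR = MC: 70 - 2Q = 26
Q* = 22
Substitute into demand:
P* = 70 - 1*22 = 48

48


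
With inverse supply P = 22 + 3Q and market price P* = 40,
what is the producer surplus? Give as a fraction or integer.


Minimum supply price (at Q=0): P_min = 22
Quantity supplied at P* = 40:
Q* = (40 - 22)/3 = 6
PS = (1/2) * Q* * (P* - P_min)
PS = (1/2) * 6 * (40 - 22)
PS = (1/2) * 6 * 18 = 54

54


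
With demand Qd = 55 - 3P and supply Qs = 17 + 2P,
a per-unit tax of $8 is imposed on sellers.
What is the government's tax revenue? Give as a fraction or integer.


With tax on sellers, new supply: Qs' = 17 + 2(P - 8)
= 1 + 2P
New equilibrium quantity:
Q_new = 113/5
Tax revenue = tax * Q_new = 8 * 113/5 = 904/5

904/5


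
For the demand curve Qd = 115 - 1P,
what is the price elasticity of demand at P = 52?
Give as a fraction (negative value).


dQ/dP = -1
At P = 52: Q = 115 - 1*52 = 63
E = (dQ/dP)(P/Q) = (-1)(52/63) = -52/63

-52/63


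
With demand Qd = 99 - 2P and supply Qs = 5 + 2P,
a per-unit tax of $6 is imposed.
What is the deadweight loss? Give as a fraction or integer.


Pre-tax equilibrium quantity: Q* = 52
Post-tax equilibrium quantity: Q_tax = 46
Reduction in quantity: Q* - Q_tax = 6
DWL = (1/2) * tax * (Q* - Q_tax)
DWL = (1/2) * 6 * 6 = 18

18


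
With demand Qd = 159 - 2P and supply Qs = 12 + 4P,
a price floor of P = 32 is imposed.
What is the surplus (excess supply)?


At P = 32:
Qd = 159 - 2*32 = 95
Qs = 12 + 4*32 = 140
Surplus = Qs - Qd = 140 - 95 = 45

45


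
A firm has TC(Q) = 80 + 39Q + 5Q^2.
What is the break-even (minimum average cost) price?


AC(Q) = 80/Q + 39 + 5Q
To minimize: dAC/dQ = -80/Q^2 + 5 = 0
Q^2 = 80/5 = 16
Q* = 4
Min AC = 80/4 + 39 + 5*4
Min AC = 20 + 39 + 20 = 79

79


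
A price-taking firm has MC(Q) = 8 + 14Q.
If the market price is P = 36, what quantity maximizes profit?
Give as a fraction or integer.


In perfect competition, profit is maximized where P = MC.
36 = 8 + 14Q
28 = 14Q
Q* = 28/14 = 2

2


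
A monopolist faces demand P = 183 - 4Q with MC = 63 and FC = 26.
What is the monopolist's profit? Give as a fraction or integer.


MR = MC: 183 - 8Q = 63
Q* = 15
P* = 183 - 4*15 = 123
Profit = (P* - MC)*Q* - FC
= (123 - 63)*15 - 26
= 60*15 - 26
= 900 - 26 = 874

874


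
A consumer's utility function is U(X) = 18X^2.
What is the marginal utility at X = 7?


MU = dU/dX = 18*2*X^(2-1)
MU = 36*X^1
At X = 7:
MU = 36 * 7^1
MU = 36 * 7 = 252

252


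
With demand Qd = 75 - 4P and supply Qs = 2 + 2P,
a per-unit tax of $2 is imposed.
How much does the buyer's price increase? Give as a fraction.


With a per-unit tax, the buyer's price increase depends on relative slopes.
Supply slope: d = 2, Demand slope: b = 4
Buyer's price increase = d * tax / (b + d)
= 2 * 2 / (4 + 2)
= 4 / 6 = 2/3

2/3


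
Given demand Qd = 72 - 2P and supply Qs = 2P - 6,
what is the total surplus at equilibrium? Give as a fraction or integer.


Find equilibrium: 72 - 2P = 2P - 6
72 + 6 = 4P
P* = 78/4 = 39/2
Q* = 2*39/2 - 6 = 33
Inverse demand: P = 36 - Q/2, so P_max = 36
Inverse supply: P = 3 + Q/2, so P_min = 3
CS = (1/2) * 33 * (36 - 39/2) = 1089/4
PS = (1/2) * 33 * (39/2 - 3) = 1089/4
TS = CS + PS = 1089/4 + 1089/4 = 1089/2

1089/2


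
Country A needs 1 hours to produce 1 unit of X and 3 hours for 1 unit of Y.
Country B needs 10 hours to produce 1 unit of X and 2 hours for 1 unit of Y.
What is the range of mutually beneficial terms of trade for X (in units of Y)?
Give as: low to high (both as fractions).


Opportunity cost of X for Country A = hours_X / hours_Y = 1/3 = 1/3 units of Y
Opportunity cost of X for Country B = hours_X / hours_Y = 10/2 = 5 units of Y
Terms of trade must be between the two opportunity costs.
Range: 1/3 to 5

1/3 to 5


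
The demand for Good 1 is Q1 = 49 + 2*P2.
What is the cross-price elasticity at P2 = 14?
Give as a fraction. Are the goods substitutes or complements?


dQ1/dP2 = 2
At P2 = 14: Q1 = 49 + 2*14 = 77
Exy = (dQ1/dP2)(P2/Q1) = 2 * 14 / 77 = 4/11
Since Exy > 0, the goods are substitutes.

4/11 (substitutes)


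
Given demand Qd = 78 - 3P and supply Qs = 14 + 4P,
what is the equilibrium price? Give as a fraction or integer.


At equilibrium, Qd = Qs.
78 - 3P = 14 + 4P
78 - 14 = 3P + 4P
64 = 7P
P* = 64/7 = 64/7

64/7


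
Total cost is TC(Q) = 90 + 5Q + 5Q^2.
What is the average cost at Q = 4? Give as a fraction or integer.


TC(4) = 90 + 5*4 + 5*4^2
TC(4) = 90 + 20 + 80 = 190
AC = TC/Q = 190/4 = 95/2

95/2


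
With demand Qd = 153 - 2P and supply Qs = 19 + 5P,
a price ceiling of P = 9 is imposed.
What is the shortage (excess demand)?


At P = 9:
Qd = 153 - 2*9 = 135
Qs = 19 + 5*9 = 64
Shortage = Qd - Qs = 135 - 64 = 71

71


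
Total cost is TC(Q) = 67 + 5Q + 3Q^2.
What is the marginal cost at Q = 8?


MC = dTC/dQ = 5 + 2*3*Q
At Q = 8:
MC = 5 + 6*8
MC = 5 + 48 = 53

53


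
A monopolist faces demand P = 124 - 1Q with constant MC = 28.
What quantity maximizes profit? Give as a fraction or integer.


TR = P*Q = (124 - 1Q)Q = 124Q - 1Q^2
MR = dTR/dQ = 124 - 2Q
Set MR = MC:
124 - 2Q = 28
96 = 2Q
Q* = 96/2 = 48

48


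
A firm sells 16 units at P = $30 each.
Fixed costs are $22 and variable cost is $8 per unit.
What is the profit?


Total Revenue = P * Q = 30 * 16 = $480
Total Cost = FC + VC*Q = 22 + 8*16 = $150
Profit = TR - TC = 480 - 150 = $330

$330


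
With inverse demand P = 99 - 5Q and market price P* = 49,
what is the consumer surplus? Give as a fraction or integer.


Maximum willingness to pay (at Q=0): P_max = 99
Quantity demanded at P* = 49:
Q* = (99 - 49)/5 = 10
CS = (1/2) * Q* * (P_max - P*)
CS = (1/2) * 10 * (99 - 49)
CS = (1/2) * 10 * 50 = 250

250


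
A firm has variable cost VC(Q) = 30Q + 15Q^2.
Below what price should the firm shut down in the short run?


AVC(Q) = VC(Q)/Q = 30 + 15Q
AVC is increasing in Q, so minimum AVC is at Q -> 0+.
Min AVC = 30
The firm should shut down if P < 30.

30


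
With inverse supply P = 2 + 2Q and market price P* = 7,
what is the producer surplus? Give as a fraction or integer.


Minimum supply price (at Q=0): P_min = 2
Quantity supplied at P* = 7:
Q* = (7 - 2)/2 = 5/2
PS = (1/2) * Q* * (P* - P_min)
PS = (1/2) * 5/2 * (7 - 2)
PS = (1/2) * 5/2 * 5 = 25/4

25/4


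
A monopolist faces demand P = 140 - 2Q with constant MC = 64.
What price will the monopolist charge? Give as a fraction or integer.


MR = 140 - 4Q
Set MR = MC: 140 - 4Q = 64
Q* = 19
Substitute into demand:
P* = 140 - 2*19 = 102

102


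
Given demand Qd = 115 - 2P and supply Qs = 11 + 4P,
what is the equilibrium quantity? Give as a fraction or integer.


First find equilibrium price:
115 - 2P = 11 + 4P
P* = 104/6 = 52/3
Then substitute into demand:
Q* = 115 - 2 * 52/3 = 241/3

241/3


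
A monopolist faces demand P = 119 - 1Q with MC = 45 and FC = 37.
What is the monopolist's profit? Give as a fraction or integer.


MR = MC: 119 - 2Q = 45
Q* = 37
P* = 119 - 1*37 = 82
Profit = (P* - MC)*Q* - FC
= (82 - 45)*37 - 37
= 37*37 - 37
= 1369 - 37 = 1332

1332


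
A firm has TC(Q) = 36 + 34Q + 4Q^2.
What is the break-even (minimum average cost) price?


AC(Q) = 36/Q + 34 + 4Q
To minimize: dAC/dQ = -36/Q^2 + 4 = 0
Q^2 = 36/4 = 9
Q* = 3
Min AC = 36/3 + 34 + 4*3
Min AC = 12 + 34 + 12 = 58

58


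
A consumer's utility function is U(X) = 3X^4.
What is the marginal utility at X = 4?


MU = dU/dX = 3*4*X^(4-1)
MU = 12*X^3
At X = 4:
MU = 12 * 4^3
MU = 12 * 64 = 768

768


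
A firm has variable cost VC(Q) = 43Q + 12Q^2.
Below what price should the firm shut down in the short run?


AVC(Q) = VC(Q)/Q = 43 + 12Q
AVC is increasing in Q, so minimum AVC is at Q -> 0+.
Min AVC = 43
The firm should shut down if P < 43.

43


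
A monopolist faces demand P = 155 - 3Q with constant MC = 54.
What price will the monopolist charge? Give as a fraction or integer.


MR = 155 - 6Q
Set MR = MC: 155 - 6Q = 54
Q* = 101/6
Substitute into demand:
P* = 155 - 3*101/6 = 209/2

209/2


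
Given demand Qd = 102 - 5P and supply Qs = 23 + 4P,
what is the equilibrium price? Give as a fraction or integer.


At equilibrium, Qd = Qs.
102 - 5P = 23 + 4P
102 - 23 = 5P + 4P
79 = 9P
P* = 79/9 = 79/9

79/9


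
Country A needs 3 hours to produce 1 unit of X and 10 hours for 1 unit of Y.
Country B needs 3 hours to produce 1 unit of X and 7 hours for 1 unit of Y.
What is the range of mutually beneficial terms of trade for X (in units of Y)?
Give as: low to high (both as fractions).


Opportunity cost of X for Country A = hours_X / hours_Y = 3/10 = 3/10 units of Y
Opportunity cost of X for Country B = hours_X / hours_Y = 3/7 = 3/7 units of Y
Terms of trade must be between the two opportunity costs.
Range: 3/10 to 3/7

3/10 to 3/7


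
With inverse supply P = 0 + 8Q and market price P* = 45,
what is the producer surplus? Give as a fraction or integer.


Minimum supply price (at Q=0): P_min = 0
Quantity supplied at P* = 45:
Q* = (45 - 0)/8 = 45/8
PS = (1/2) * Q* * (P* - P_min)
PS = (1/2) * 45/8 * (45 - 0)
PS = (1/2) * 45/8 * 45 = 2025/16

2025/16


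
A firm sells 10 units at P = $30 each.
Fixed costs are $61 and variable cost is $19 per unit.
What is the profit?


Total Revenue = P * Q = 30 * 10 = $300
Total Cost = FC + VC*Q = 61 + 19*10 = $251
Profit = TR - TC = 300 - 251 = $49

$49


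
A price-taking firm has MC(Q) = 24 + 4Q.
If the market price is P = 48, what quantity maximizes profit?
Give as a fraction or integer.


In perfect competition, profit is maximized where P = MC.
48 = 24 + 4Q
24 = 4Q
Q* = 24/4 = 6

6


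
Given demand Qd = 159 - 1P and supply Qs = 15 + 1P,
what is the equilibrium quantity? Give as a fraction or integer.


First find equilibrium price:
159 - 1P = 15 + 1P
P* = 144/2 = 72
Then substitute into demand:
Q* = 159 - 1 * 72 = 87

87


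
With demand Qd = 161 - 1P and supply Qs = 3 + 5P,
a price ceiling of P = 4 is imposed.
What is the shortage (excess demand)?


At P = 4:
Qd = 161 - 1*4 = 157
Qs = 3 + 5*4 = 23
Shortage = Qd - Qs = 157 - 23 = 134

134


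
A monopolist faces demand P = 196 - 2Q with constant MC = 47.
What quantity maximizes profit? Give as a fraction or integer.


TR = P*Q = (196 - 2Q)Q = 196Q - 2Q^2
MR = dTR/dQ = 196 - 4Q
Set MR = MC:
196 - 4Q = 47
149 = 4Q
Q* = 149/4 = 149/4

149/4


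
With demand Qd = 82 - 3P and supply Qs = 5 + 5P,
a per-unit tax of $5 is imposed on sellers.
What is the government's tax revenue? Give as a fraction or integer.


With tax on sellers, new supply: Qs' = 5 + 5(P - 5)
= 5P - 20
New equilibrium quantity:
Q_new = 175/4
Tax revenue = tax * Q_new = 5 * 175/4 = 875/4

875/4


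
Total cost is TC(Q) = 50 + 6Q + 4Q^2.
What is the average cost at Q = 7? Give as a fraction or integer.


TC(7) = 50 + 6*7 + 4*7^2
TC(7) = 50 + 42 + 196 = 288
AC = TC/Q = 288/7 = 288/7

288/7


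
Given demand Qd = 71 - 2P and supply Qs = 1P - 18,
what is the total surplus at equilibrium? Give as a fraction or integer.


Find equilibrium: 71 - 2P = 1P - 18
71 + 18 = 3P
P* = 89/3 = 89/3
Q* = 1*89/3 - 18 = 35/3
Inverse demand: P = 71/2 - Q/2, so P_max = 71/2
Inverse supply: P = 18 + Q/1, so P_min = 18
CS = (1/2) * 35/3 * (71/2 - 89/3) = 1225/36
PS = (1/2) * 35/3 * (89/3 - 18) = 1225/18
TS = CS + PS = 1225/36 + 1225/18 = 1225/12

1225/12


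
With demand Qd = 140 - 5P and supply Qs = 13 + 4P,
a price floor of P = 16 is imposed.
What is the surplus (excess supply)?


At P = 16:
Qd = 140 - 5*16 = 60
Qs = 13 + 4*16 = 77
Surplus = Qs - Qd = 77 - 60 = 17

17


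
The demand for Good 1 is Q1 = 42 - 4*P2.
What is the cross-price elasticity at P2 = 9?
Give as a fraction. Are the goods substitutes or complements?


dQ1/dP2 = -4
At P2 = 9: Q1 = 42 - 4*9 = 6
Exy = (dQ1/dP2)(P2/Q1) = -4 * 9 / 6 = -6
Since Exy < 0, the goods are complements.

-6 (complements)


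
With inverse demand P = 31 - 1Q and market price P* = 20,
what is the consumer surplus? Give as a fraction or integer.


Maximum willingness to pay (at Q=0): P_max = 31
Quantity demanded at P* = 20:
Q* = (31 - 20)/1 = 11
CS = (1/2) * Q* * (P_max - P*)
CS = (1/2) * 11 * (31 - 20)
CS = (1/2) * 11 * 11 = 121/2

121/2


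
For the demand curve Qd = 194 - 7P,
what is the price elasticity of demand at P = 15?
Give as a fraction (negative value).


dQ/dP = -7
At P = 15: Q = 194 - 7*15 = 89
E = (dQ/dP)(P/Q) = (-7)(15/89) = -105/89

-105/89


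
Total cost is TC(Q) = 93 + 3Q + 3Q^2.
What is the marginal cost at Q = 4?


MC = dTC/dQ = 3 + 2*3*Q
At Q = 4:
MC = 3 + 6*4
MC = 3 + 24 = 27

27


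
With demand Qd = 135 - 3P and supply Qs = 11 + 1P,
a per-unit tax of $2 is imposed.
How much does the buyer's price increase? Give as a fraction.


With a per-unit tax, the buyer's price increase depends on relative slopes.
Supply slope: d = 1, Demand slope: b = 3
Buyer's price increase = d * tax / (b + d)
= 1 * 2 / (3 + 1)
= 2 / 4 = 1/2

1/2


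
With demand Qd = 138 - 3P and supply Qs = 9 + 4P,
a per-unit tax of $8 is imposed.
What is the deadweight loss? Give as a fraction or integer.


Pre-tax equilibrium quantity: Q* = 579/7
Post-tax equilibrium quantity: Q_tax = 69
Reduction in quantity: Q* - Q_tax = 96/7
DWL = (1/2) * tax * (Q* - Q_tax)
DWL = (1/2) * 8 * 96/7 = 384/7

384/7


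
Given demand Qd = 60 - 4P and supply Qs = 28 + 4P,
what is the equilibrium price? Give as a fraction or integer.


At equilibrium, Qd = Qs.
60 - 4P = 28 + 4P
60 - 28 = 4P + 4P
32 = 8P
P* = 32/8 = 4

4


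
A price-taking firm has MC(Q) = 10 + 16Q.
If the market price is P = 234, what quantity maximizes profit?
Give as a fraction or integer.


In perfect competition, profit is maximized where P = MC.
234 = 10 + 16Q
224 = 16Q
Q* = 224/16 = 14

14


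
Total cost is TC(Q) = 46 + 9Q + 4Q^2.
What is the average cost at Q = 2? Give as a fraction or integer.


TC(2) = 46 + 9*2 + 4*2^2
TC(2) = 46 + 18 + 16 = 80
AC = TC/Q = 80/2 = 40

40


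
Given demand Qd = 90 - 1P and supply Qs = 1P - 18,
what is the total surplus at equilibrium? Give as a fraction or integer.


Find equilibrium: 90 - 1P = 1P - 18
90 + 18 = 2P
P* = 108/2 = 54
Q* = 1*54 - 18 = 36
Inverse demand: P = 90 - Q/1, so P_max = 90
Inverse supply: P = 18 + Q/1, so P_min = 18
CS = (1/2) * 36 * (90 - 54) = 648
PS = (1/2) * 36 * (54 - 18) = 648
TS = CS + PS = 648 + 648 = 1296

1296


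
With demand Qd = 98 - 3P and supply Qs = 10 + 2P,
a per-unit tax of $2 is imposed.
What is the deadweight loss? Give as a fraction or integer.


Pre-tax equilibrium quantity: Q* = 226/5
Post-tax equilibrium quantity: Q_tax = 214/5
Reduction in quantity: Q* - Q_tax = 12/5
DWL = (1/2) * tax * (Q* - Q_tax)
DWL = (1/2) * 2 * 12/5 = 12/5

12/5


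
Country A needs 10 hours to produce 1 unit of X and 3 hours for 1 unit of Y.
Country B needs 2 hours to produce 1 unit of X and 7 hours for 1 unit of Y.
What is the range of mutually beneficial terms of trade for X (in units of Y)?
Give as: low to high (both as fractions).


Opportunity cost of X for Country A = hours_X / hours_Y = 10/3 = 10/3 units of Y
Opportunity cost of X for Country B = hours_X / hours_Y = 2/7 = 2/7 units of Y
Terms of trade must be between the two opportunity costs.
Range: 2/7 to 10/3

2/7 to 10/3


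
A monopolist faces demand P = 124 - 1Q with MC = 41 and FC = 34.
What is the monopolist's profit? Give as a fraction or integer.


MR = MC: 124 - 2Q = 41
Q* = 83/2
P* = 124 - 1*83/2 = 165/2
Profit = (P* - MC)*Q* - FC
= (165/2 - 41)*83/2 - 34
= 83/2*83/2 - 34
= 6889/4 - 34 = 6753/4

6753/4


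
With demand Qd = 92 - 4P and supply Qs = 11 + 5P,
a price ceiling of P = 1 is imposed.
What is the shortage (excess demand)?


At P = 1:
Qd = 92 - 4*1 = 88
Qs = 11 + 5*1 = 16
Shortage = Qd - Qs = 88 - 16 = 72

72


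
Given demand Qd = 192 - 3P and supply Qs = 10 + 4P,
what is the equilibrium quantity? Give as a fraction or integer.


First find equilibrium price:
192 - 3P = 10 + 4P
P* = 182/7 = 26
Then substitute into demand:
Q* = 192 - 3 * 26 = 114

114


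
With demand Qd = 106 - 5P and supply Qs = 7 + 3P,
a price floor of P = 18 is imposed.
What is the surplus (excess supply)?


At P = 18:
Qd = 106 - 5*18 = 16
Qs = 7 + 3*18 = 61
Surplus = Qs - Qd = 61 - 16 = 45

45


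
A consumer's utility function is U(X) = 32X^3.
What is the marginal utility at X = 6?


MU = dU/dX = 32*3*X^(3-1)
MU = 96*X^2
At X = 6:
MU = 96 * 6^2
MU = 96 * 36 = 3456

3456


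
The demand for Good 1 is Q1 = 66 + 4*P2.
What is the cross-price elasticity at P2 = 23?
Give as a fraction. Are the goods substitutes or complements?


dQ1/dP2 = 4
At P2 = 23: Q1 = 66 + 4*23 = 158
Exy = (dQ1/dP2)(P2/Q1) = 4 * 23 / 158 = 46/79
Since Exy > 0, the goods are substitutes.

46/79 (substitutes)


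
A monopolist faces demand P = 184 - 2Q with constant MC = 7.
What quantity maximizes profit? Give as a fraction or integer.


TR = P*Q = (184 - 2Q)Q = 184Q - 2Q^2
MR = dTR/dQ = 184 - 4Q
Set MR = MC:
184 - 4Q = 7
177 = 4Q
Q* = 177/4 = 177/4

177/4


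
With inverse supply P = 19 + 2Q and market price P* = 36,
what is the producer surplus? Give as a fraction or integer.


Minimum supply price (at Q=0): P_min = 19
Quantity supplied at P* = 36:
Q* = (36 - 19)/2 = 17/2
PS = (1/2) * Q* * (P* - P_min)
PS = (1/2) * 17/2 * (36 - 19)
PS = (1/2) * 17/2 * 17 = 289/4

289/4


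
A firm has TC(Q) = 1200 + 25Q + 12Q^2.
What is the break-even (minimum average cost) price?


AC(Q) = 1200/Q + 25 + 12Q
To minimize: dAC/dQ = -1200/Q^2 + 12 = 0
Q^2 = 1200/12 = 100
Q* = 10
Min AC = 1200/10 + 25 + 12*10
Min AC = 120 + 25 + 120 = 265

265


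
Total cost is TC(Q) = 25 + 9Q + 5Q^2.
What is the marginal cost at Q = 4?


MC = dTC/dQ = 9 + 2*5*Q
At Q = 4:
MC = 9 + 10*4
MC = 9 + 40 = 49

49


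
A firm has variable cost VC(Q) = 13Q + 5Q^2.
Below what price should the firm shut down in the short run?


AVC(Q) = VC(Q)/Q = 13 + 5Q
AVC is increasing in Q, so minimum AVC is at Q -> 0+.
Min AVC = 13
The firm should shut down if P < 13.

13


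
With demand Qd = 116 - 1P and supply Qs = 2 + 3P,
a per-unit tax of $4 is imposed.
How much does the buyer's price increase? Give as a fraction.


With a per-unit tax, the buyer's price increase depends on relative slopes.
Supply slope: d = 3, Demand slope: b = 1
Buyer's price increase = d * tax / (b + d)
= 3 * 4 / (1 + 3)
= 12 / 4 = 3

3


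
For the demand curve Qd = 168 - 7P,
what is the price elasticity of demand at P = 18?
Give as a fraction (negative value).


dQ/dP = -7
At P = 18: Q = 168 - 7*18 = 42
E = (dQ/dP)(P/Q) = (-7)(18/42) = -3

-3


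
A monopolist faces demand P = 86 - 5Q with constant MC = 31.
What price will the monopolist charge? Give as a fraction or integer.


MR = 86 - 10Q
Set MR = MC: 86 - 10Q = 31
Q* = 11/2
Substitute into demand:
P* = 86 - 5*11/2 = 117/2

117/2


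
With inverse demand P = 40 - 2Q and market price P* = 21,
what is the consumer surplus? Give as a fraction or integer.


Maximum willingness to pay (at Q=0): P_max = 40
Quantity demanded at P* = 21:
Q* = (40 - 21)/2 = 19/2
CS = (1/2) * Q* * (P_max - P*)
CS = (1/2) * 19/2 * (40 - 21)
CS = (1/2) * 19/2 * 19 = 361/4

361/4


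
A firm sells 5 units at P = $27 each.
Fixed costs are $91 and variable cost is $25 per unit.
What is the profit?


Total Revenue = P * Q = 27 * 5 = $135
Total Cost = FC + VC*Q = 91 + 25*5 = $216
Profit = TR - TC = 135 - 216 = $-81

$-81


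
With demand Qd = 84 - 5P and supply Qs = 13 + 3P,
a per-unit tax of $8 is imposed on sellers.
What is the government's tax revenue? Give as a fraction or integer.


With tax on sellers, new supply: Qs' = 13 + 3(P - 8)
= 3P - 11
New equilibrium quantity:
Q_new = 197/8
Tax revenue = tax * Q_new = 8 * 197/8 = 197

197


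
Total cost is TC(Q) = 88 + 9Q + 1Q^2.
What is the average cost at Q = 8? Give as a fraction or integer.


TC(8) = 88 + 9*8 + 1*8^2
TC(8) = 88 + 72 + 64 = 224
AC = TC/Q = 224/8 = 28

28


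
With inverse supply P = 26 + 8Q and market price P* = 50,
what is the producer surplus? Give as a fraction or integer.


Minimum supply price (at Q=0): P_min = 26
Quantity supplied at P* = 50:
Q* = (50 - 26)/8 = 3
PS = (1/2) * Q* * (P* - P_min)
PS = (1/2) * 3 * (50 - 26)
PS = (1/2) * 3 * 24 = 36

36


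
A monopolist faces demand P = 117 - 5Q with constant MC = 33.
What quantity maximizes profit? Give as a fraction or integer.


TR = P*Q = (117 - 5Q)Q = 117Q - 5Q^2
MR = dTR/dQ = 117 - 10Q
Set MR = MC:
117 - 10Q = 33
84 = 10Q
Q* = 84/10 = 42/5

42/5


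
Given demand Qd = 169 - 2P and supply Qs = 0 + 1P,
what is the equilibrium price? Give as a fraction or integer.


At equilibrium, Qd = Qs.
169 - 2P = 0 + 1P
169 - 0 = 2P + 1P
169 = 3P
P* = 169/3 = 169/3

169/3


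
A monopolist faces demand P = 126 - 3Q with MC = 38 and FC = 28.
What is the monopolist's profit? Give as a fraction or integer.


MR = MC: 126 - 6Q = 38
Q* = 44/3
P* = 126 - 3*44/3 = 82
Profit = (P* - MC)*Q* - FC
= (82 - 38)*44/3 - 28
= 44*44/3 - 28
= 1936/3 - 28 = 1852/3

1852/3


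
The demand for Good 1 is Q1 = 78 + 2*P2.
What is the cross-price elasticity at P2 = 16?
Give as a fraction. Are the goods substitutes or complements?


dQ1/dP2 = 2
At P2 = 16: Q1 = 78 + 2*16 = 110
Exy = (dQ1/dP2)(P2/Q1) = 2 * 16 / 110 = 16/55
Since Exy > 0, the goods are substitutes.

16/55 (substitutes)


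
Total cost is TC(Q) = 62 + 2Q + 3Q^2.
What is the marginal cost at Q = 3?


MC = dTC/dQ = 2 + 2*3*Q
At Q = 3:
MC = 2 + 6*3
MC = 2 + 18 = 20

20


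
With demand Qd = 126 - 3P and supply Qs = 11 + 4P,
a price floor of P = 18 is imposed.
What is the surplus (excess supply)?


At P = 18:
Qd = 126 - 3*18 = 72
Qs = 11 + 4*18 = 83
Surplus = Qs - Qd = 83 - 72 = 11

11


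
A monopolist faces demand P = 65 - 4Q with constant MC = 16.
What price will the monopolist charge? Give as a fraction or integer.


MR = 65 - 8Q
Set MR = MC: 65 - 8Q = 16
Q* = 49/8
Substitute into demand:
P* = 65 - 4*49/8 = 81/2

81/2


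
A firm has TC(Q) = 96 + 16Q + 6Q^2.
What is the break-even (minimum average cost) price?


AC(Q) = 96/Q + 16 + 6Q
To minimize: dAC/dQ = -96/Q^2 + 6 = 0
Q^2 = 96/6 = 16
Q* = 4
Min AC = 96/4 + 16 + 6*4
Min AC = 24 + 16 + 24 = 64

64


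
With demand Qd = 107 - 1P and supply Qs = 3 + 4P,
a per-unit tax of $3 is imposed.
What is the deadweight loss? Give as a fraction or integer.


Pre-tax equilibrium quantity: Q* = 431/5
Post-tax equilibrium quantity: Q_tax = 419/5
Reduction in quantity: Q* - Q_tax = 12/5
DWL = (1/2) * tax * (Q* - Q_tax)
DWL = (1/2) * 3 * 12/5 = 18/5

18/5


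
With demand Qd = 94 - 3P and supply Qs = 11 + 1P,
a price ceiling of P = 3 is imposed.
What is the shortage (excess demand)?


At P = 3:
Qd = 94 - 3*3 = 85
Qs = 11 + 1*3 = 14
Shortage = Qd - Qs = 85 - 14 = 71

71


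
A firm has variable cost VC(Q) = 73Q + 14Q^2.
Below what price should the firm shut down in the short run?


AVC(Q) = VC(Q)/Q = 73 + 14Q
AVC is increasing in Q, so minimum AVC is at Q -> 0+.
Min AVC = 73
The firm should shut down if P < 73.

73


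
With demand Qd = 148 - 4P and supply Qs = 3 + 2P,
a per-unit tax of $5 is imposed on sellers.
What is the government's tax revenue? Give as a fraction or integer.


With tax on sellers, new supply: Qs' = 3 + 2(P - 5)
= 2P - 7
New equilibrium quantity:
Q_new = 134/3
Tax revenue = tax * Q_new = 5 * 134/3 = 670/3

670/3


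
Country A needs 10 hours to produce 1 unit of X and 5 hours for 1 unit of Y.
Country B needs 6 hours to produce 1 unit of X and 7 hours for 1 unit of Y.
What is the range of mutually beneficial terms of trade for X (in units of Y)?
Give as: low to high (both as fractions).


Opportunity cost of X for Country A = hours_X / hours_Y = 10/5 = 2 units of Y
Opportunity cost of X for Country B = hours_X / hours_Y = 6/7 = 6/7 units of Y
Terms of trade must be between the two opportunity costs.
Range: 6/7 to 2

6/7 to 2


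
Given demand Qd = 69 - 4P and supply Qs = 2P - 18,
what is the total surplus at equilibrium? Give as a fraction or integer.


Find equilibrium: 69 - 4P = 2P - 18
69 + 18 = 6P
P* = 87/6 = 29/2
Q* = 2*29/2 - 18 = 11
Inverse demand: P = 69/4 - Q/4, so P_max = 69/4
Inverse supply: P = 9 + Q/2, so P_min = 9
CS = (1/2) * 11 * (69/4 - 29/2) = 121/8
PS = (1/2) * 11 * (29/2 - 9) = 121/4
TS = CS + PS = 121/8 + 121/4 = 363/8

363/8


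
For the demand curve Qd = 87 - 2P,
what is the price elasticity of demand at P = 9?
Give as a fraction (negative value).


dQ/dP = -2
At P = 9: Q = 87 - 2*9 = 69
E = (dQ/dP)(P/Q) = (-2)(9/69) = -6/23

-6/23


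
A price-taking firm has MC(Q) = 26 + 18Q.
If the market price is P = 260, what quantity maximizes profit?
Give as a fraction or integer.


In perfect competition, profit is maximized where P = MC.
260 = 26 + 18Q
234 = 18Q
Q* = 234/18 = 13

13


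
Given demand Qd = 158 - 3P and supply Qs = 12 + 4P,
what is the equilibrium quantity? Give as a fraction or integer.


First find equilibrium price:
158 - 3P = 12 + 4P
P* = 146/7 = 146/7
Then substitute into demand:
Q* = 158 - 3 * 146/7 = 668/7

668/7


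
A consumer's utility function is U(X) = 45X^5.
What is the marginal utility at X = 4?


MU = dU/dX = 45*5*X^(5-1)
MU = 225*X^4
At X = 4:
MU = 225 * 4^4
MU = 225 * 256 = 57600

57600


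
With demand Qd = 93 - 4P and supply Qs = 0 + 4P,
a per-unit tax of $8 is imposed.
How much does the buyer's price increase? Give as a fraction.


With a per-unit tax, the buyer's price increase depends on relative slopes.
Supply slope: d = 4, Demand slope: b = 4
Buyer's price increase = d * tax / (b + d)
= 4 * 8 / (4 + 4)
= 32 / 8 = 4

4


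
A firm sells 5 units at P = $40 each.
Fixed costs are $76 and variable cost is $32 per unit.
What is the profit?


Total Revenue = P * Q = 40 * 5 = $200
Total Cost = FC + VC*Q = 76 + 32*5 = $236
Profit = TR - TC = 200 - 236 = $-36

$-36


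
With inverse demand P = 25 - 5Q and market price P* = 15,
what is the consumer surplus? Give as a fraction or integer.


Maximum willingness to pay (at Q=0): P_max = 25
Quantity demanded at P* = 15:
Q* = (25 - 15)/5 = 2
CS = (1/2) * Q* * (P_max - P*)
CS = (1/2) * 2 * (25 - 15)
CS = (1/2) * 2 * 10 = 10

10


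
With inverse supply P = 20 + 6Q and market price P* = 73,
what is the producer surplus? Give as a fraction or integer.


Minimum supply price (at Q=0): P_min = 20
Quantity supplied at P* = 73:
Q* = (73 - 20)/6 = 53/6
PS = (1/2) * Q* * (P* - P_min)
PS = (1/2) * 53/6 * (73 - 20)
PS = (1/2) * 53/6 * 53 = 2809/12

2809/12


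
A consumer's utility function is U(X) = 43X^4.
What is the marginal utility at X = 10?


MU = dU/dX = 43*4*X^(4-1)
MU = 172*X^3
At X = 10:
MU = 172 * 10^3
MU = 172 * 1000 = 172000

172000


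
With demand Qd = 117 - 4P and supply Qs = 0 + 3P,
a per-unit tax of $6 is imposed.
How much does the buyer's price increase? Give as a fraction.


With a per-unit tax, the buyer's price increase depends on relative slopes.
Supply slope: d = 3, Demand slope: b = 4
Buyer's price increase = d * tax / (b + d)
= 3 * 6 / (4 + 3)
= 18 / 7 = 18/7

18/7


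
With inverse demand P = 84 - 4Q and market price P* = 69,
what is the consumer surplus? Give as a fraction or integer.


Maximum willingness to pay (at Q=0): P_max = 84
Quantity demanded at P* = 69:
Q* = (84 - 69)/4 = 15/4
CS = (1/2) * Q* * (P_max - P*)
CS = (1/2) * 15/4 * (84 - 69)
CS = (1/2) * 15/4 * 15 = 225/8

225/8


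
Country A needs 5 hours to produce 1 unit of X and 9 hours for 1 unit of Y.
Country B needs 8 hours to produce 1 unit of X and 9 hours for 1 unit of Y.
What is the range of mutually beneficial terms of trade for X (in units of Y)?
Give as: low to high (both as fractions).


Opportunity cost of X for Country A = hours_X / hours_Y = 5/9 = 5/9 units of Y
Opportunity cost of X for Country B = hours_X / hours_Y = 8/9 = 8/9 units of Y
Terms of trade must be between the two opportunity costs.
Range: 5/9 to 8/9

5/9 to 8/9


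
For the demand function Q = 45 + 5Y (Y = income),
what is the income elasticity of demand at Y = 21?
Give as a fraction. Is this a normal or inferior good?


dQ/dY = 5
At Y = 21: Q = 45 + 5*21 = 150
Ey = (dQ/dY)(Y/Q) = 5 * 21 / 150 = 7/10
Since Ey > 0, this is a normal good.

7/10 (normal good)


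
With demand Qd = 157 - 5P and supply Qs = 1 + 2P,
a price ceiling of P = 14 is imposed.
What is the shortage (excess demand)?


At P = 14:
Qd = 157 - 5*14 = 87
Qs = 1 + 2*14 = 29
Shortage = Qd - Qs = 87 - 29 = 58

58


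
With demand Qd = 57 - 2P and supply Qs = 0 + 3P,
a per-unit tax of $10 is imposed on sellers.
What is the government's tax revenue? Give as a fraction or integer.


With tax on sellers, new supply: Qs' = 0 + 3(P - 10)
= 3P - 30
New equilibrium quantity:
Q_new = 111/5
Tax revenue = tax * Q_new = 10 * 111/5 = 222

222


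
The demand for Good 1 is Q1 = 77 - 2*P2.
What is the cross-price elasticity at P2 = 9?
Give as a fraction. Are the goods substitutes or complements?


dQ1/dP2 = -2
At P2 = 9: Q1 = 77 - 2*9 = 59
Exy = (dQ1/dP2)(P2/Q1) = -2 * 9 / 59 = -18/59
Since Exy < 0, the goods are complements.

-18/59 (complements)


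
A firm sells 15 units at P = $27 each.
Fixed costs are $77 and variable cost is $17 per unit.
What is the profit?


Total Revenue = P * Q = 27 * 15 = $405
Total Cost = FC + VC*Q = 77 + 17*15 = $332
Profit = TR - TC = 405 - 332 = $73

$73


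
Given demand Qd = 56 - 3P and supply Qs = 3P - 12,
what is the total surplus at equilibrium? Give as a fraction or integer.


Find equilibrium: 56 - 3P = 3P - 12
56 + 12 = 6P
P* = 68/6 = 34/3
Q* = 3*34/3 - 12 = 22
Inverse demand: P = 56/3 - Q/3, so P_max = 56/3
Inverse supply: P = 4 + Q/3, so P_min = 4
CS = (1/2) * 22 * (56/3 - 34/3) = 242/3
PS = (1/2) * 22 * (34/3 - 4) = 242/3
TS = CS + PS = 242/3 + 242/3 = 484/3

484/3
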